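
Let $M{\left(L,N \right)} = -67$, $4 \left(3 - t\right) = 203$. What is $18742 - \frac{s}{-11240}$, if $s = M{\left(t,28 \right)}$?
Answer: $\frac{210660013}{11240} \approx 18742.0$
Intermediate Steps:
$t = - \frac{191}{4}$ ($t = 3 - \frac{203}{4} = - \frac{191}{4} \approx -47.75$)
$s = -67$
$18742 - \frac{s}{-11240} = 18742 - - \frac{67}{-11240} = 18742 - \left(-67\right) \left(- \frac{1}{11240}\right) = 18742 - \frac{67}{11240} = \frac{210660013}{11240}$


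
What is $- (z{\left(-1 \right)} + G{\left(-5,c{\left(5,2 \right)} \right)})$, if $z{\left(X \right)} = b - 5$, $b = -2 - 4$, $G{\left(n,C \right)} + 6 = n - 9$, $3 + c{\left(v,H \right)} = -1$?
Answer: $31$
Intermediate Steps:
$c{\left(v,H \right)} = -4$ ($c{\left(v,H \right)} = -3 - 1 = -4$)
$G{\left(n,C \right)} = -15 + n$ ($G{\left(n,C \right)} = -6 + \left(n - 9\right) = -6 + \left(-9 + n\right) = -15 + n$)
$b = -6$
$z{\left(X \right)} = -11$ ($z{\left(X \right)} = -6 - 5 = -11$)
$- (z{\left(-1 \right)} + G{\left(-5,c{\left(5,2 \right)} \right)}) = - (-11 - 20) = \left(-1\right) \left(-31\right) = 31$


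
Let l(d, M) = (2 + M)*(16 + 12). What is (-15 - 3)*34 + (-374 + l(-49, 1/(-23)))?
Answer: -21418/23 ≈ -931.22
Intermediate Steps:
l(d, M) = 56 + 28*M (l(d, M) = (2 + M)*28 = 56 + 28*M)
(-15 - 3)*34 + (-374 + l(-49, 1/(-23))) = (-15 - 3)*34 + (-374 + (56 + 28/(-23))) = -18*34 + (-374 + (56 + 28*(-1/23))) = -612 + (-374 + (56 - 28/23)) = -612 + (-374 + 1260/23) = -612 - 7342/23 = -21418/23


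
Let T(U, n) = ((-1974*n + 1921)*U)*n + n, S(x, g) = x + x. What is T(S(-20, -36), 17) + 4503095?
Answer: 26016272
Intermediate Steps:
S(x, g) = 2*x
T(U, n) = n + U*n*(1921 - 1974*n) (T(U, n) = ((1921 - 1974*n)*U)*n + n = (U*(1921 - 1974*n))*n + n = U*n*(1921 - 1974*n) + n = n + U*n*(1921 - 1974*n))
T(S(-20, -36), 17) + 4503095 = 17*(1 + 1921*(2*(-20)) - 1974*2*(-20)*17) + 4503095 = 17*(1 + 1921*(-40) - 1974*(-40)*17) + 4503095 = 17*(1 - 76840 + 1342320) + 4503095 = 17*1265481 + 4503095 = 21513177 + 4503095 = 26016272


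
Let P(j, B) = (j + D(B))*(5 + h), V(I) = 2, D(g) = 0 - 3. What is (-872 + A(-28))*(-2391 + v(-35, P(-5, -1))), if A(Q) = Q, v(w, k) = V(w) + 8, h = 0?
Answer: 2142900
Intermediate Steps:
D(g) = -3
P(j, B) = -15 + 5*j (P(j, B) = (j - 3)*(5 + 0) = (-3 + j)*5 = -15 + 5*j)
v(w, k) = 10 (v(w, k) = 2 + 8 = 10)
(-872 + A(-28))*(-2391 + v(-35, P(-5, -1))) = (-872 - 28)*(-2391 + 10) = -900*(-2381) = 2142900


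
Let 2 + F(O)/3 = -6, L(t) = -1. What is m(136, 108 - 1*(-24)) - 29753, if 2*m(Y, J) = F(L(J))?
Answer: -29765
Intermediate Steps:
F(O) = -24 (F(O) = -6 + 3*(-6) = -6 - 18 = -24)
m(Y, J) = -12 (m(Y, J) = (½)*(-24) = -12)
m(136, 108 - 1*(-24)) - 29753 = -12 - 29753 = -29765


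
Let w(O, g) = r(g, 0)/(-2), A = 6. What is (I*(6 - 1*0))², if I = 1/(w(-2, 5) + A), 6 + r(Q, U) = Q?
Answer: 144/169 ≈ 0.85207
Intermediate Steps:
r(Q, U) = -6 + Q
w(O, g) = 3 - g/2 (w(O, g) = (-6 + g)/(-2) = (-6 + g)*(-½) = 3 - g/2)
I = 2/13 (I = 1/((3 - ½*5) + 6) = 1/((3 - 5/2) + 6) = 1/(½ + 6) = 1/(13/2) = 2/13 ≈ 0.15385)
(I*(6 - 1*0))² = (2*(6 - 1*0)/13)² = (2*(6 + 0)/13)² = ((2/13)*6)² = (12/13)² = 144/169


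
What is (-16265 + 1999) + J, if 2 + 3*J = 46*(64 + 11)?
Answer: -39350/3 ≈ -13117.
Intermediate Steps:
J = 3448/3 (J = -⅔ + (46*(64 + 11))/3 = -⅔ + (46*75)/3 = -⅔ + (⅓)*3450 = -⅔ + 1150 = 3448/3 ≈ 1149.3)
(-16265 + 1999) + J = (-16265 + 1999) + 3448/3 = -14266 + 3448/3 = -39350/3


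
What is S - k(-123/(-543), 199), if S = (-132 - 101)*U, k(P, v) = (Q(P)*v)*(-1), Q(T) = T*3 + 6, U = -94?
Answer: 4204853/181 ≈ 23231.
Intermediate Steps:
Q(T) = 6 + 3*T (Q(T) = 3*T + 6 = 6 + 3*T)
k(P, v) = -v*(6 + 3*P) (k(P, v) = ((6 + 3*P)*v)*(-1) = (v*(6 + 3*P))*(-1) = -v*(6 + 3*P))
S = 21902 (S = (-132 - 101)*(-94) = -233*(-94) = 21902)
S - k(-123/(-543), 199) = 21902 - (-3)*199*(2 - 123/(-543)) = 21902 - (-3)*199*(2 - 123*(-1/543)) = 21902 - (-3)*199*(2 + 41/181) = 21902 - (-3)*199*403/181 = 21902 - 1*(-240591/181) = 21902 + 240591/181 = 4204853/181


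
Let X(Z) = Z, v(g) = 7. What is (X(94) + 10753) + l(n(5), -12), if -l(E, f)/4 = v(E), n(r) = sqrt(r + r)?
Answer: 10819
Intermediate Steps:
n(r) = sqrt(2)*sqrt(r) (n(r) = sqrt(2*r) = sqrt(2)*sqrt(r))
l(E, f) = -28 (l(E, f) = -4*7 = -28)
(X(94) + 10753) + l(n(5), -12) = (94 + 10753) - 28 = 10847 - 28 = 10819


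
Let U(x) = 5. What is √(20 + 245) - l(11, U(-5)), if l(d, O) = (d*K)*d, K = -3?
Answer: 363 + √265 ≈ 379.28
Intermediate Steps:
l(d, O) = -3*d² (l(d, O) = (d*(-3))*d = (-3*d)*d = -3*d²)
√(20 + 245) - l(11, U(-5)) = √(20 + 245) - (-3)*11² = √265 - (-3)*121 = √265 - 1*(-363) = √265 + 363 = 363 + √265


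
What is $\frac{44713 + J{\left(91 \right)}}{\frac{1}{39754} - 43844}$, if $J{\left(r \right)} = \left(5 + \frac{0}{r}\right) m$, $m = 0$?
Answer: $- \frac{1777520602}{1742974375} \approx -1.0198$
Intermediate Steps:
$J{\left(r \right)} = 0$ ($J{\left(r \right)} = \left(5 + \frac{0}{r}\right) 0 = \left(5 + 0\right) 0 = 5 \cdot 0 = 0$)
$\frac{44713 + J{\left(91 \right)}}{\frac{1}{39754} - 43844} = \frac{44713 + 0}{\frac{1}{39754} - 43844} = \frac{44713}{\frac{1}{39754} - 43844} = \frac{44713}{- \frac{1742974375}{39754}} = 44713 \left(- \frac{39754}{1742974375}\right) = - \frac{1777520602}{1742974375}$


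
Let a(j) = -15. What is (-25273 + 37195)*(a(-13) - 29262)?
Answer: -349040394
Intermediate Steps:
(-25273 + 37195)*(a(-13) - 29262) = (-25273 + 37195)*(-15 - 29262) = 11922*(-29277) = -349040394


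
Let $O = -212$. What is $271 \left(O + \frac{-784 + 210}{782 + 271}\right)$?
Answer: $- \frac{60652510}{1053} \approx -57600.0$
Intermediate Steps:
$271 \left(O + \frac{-784 + 210}{782 + 271}\right) = 271 \left(-212 + \frac{-784 + 210}{782 + 271}\right) = 271 \left(-212 - \frac{574}{1053}\right) = 271 \left(- \frac{223810}{1053}\right) = - \frac{60652510}{1053}$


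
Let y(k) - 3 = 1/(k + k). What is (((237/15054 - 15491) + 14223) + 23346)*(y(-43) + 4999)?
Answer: 47657562349593/431548 ≈ 1.1043e+8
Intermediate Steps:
y(k) = 3 + 1/(2*k) (y(k) = 3 + 1/(k + k) = 3 + 1/(2*k))
(((237/15054 - 15491) + 14223) + 23346)*(y(-43) + 4999) = (((237/15054 - 15491) + 14223) + 23346)*((3 + (½)/(-43)) + 4999) = (((237*(1/15054) - 15491) + 14223) + 23346)*((3 + (½)*(-1/43)) + 4999) = (((79/5018 - 15491) + 14223) + 23346)*((3 - 1/86) + 4999) = ((-77733759/5018 + 14223) + 23346)*(257/86 + 4999) = (-6362745/5018 + 23346)*(430171/86) = (110787483/5018)*(430171/86) = 47657562349593/431548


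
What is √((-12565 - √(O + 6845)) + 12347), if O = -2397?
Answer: √(-218 - 4*√278) ≈ 16.873*I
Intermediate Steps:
√((-12565 - √(O + 6845)) + 12347) = √((-12565 - √(-2397 + 6845)) + 12347) = √((-12565 - √4448) + 12347) = √((-12565 - 4*√278) + 12347) = √(-218 - 4*√278)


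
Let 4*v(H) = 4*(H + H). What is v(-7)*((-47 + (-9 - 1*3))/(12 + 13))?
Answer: 826/25 ≈ 33.040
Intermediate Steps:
v(H) = 2*H (v(H) = (4*(H + H))/4 = (4*(2*H))/4 = (8*H)/4 = 2*H)
v(-7)*((-47 + (-9 - 1*3))/(12 + 13)) = (2*(-7))*((-47 + (-9 - 1*3))/(12 + 13)) = -14*(-47 + (-9 - 3))/25 = -14*(-47 - 12)/25 = -(-826)/25 = -14*(-59/25) = 826/25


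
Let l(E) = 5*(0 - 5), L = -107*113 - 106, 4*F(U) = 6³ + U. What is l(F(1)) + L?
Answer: -12222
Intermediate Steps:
F(U) = 54 + U/4 (F(U) = (6³ + U)/4 = (216 + U)/4 = 54 + U/4)
L = -12197 (L = -12091 - 106 = -12197)
l(E) = -25 (l(E) = 5*(-5) = -25)
l(F(1)) + L = -25 - 12197 = -12222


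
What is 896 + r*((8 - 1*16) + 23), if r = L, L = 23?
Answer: 1241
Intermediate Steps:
r = 23
896 + r*((8 - 1*16) + 23) = 896 + 23*((8 - 1*16) + 23) = 896 + 23*((8 - 16) + 23) = 896 + 23*(-8 + 23) = 896 + 23*15 = 896 + 345 = 1241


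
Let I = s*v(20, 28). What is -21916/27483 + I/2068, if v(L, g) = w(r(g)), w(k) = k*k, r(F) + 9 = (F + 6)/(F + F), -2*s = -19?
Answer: -898470697/1896107136 ≈ -0.47385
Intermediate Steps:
s = 19/2 (s = -½*(-19) = 19/2 ≈ 9.5000)
r(F) = -9 + (6 + F)/(2*F) (r(F) = -9 + (F + 6)/(F + F) = -9 + (6 + F)/((2*F)) = -9 + (6 + F)*(1/(2*F)) = -9 + (6 + F)/(2*F))
w(k) = k²
v(L, g) = (-17/2 + 3/g)²
I = 1049275/1568 (I = 19*((¼)*(-6 + 17*28)²/28²)/2 = 19*((¼)*(1/784)*(-6 + 476)²)/2 = 19*((¼)*(1/784)*470²)/2 = 19*((¼)*(1/784)*220900)/2 = (19/2)*(55225/784) = 1049275/1568 ≈ 669.18)
-21916/27483 + I/2068 = -21916/27483 + (1049275/1568)/2068 = -21916*1/27483 + (1049275/1568)*(1/2068) = -21916/27483 + 22325/68992 = -898470697/1896107136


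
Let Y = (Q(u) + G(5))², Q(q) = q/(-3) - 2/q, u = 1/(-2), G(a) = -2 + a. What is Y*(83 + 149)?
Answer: 107242/9 ≈ 11916.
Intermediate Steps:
u = -½ ≈ -0.50000
Q(q) = -2/q - q/3 (Q(q) = q*(-⅓) - 2/q = -q/3 - 2/q = -2/q - q/3)
Y = 1849/36 (Y = ((-2/(-½) - ⅓*(-½)) + (-2 + 5))² = ((-2*(-2) + ⅙) + 3)² = ((4 + ⅙) + 3)² = (25/6 + 3)² = (43/6)² = 1849/36 ≈ 51.361)
Y*(83 + 149) = 1849*(83 + 149)/36 = (1849/36)*232 = 107242/9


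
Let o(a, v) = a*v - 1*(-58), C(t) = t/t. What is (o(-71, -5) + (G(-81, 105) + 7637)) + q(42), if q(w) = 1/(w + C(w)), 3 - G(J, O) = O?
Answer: 341765/43 ≈ 7948.0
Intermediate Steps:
G(J, O) = 3 - O
C(t) = 1
o(a, v) = 58 + a*v (o(a, v) = a*v + 58 = 58 + a*v)
q(w) = 1/(1 + w) (q(w) = 1/(w + 1) = 1/(1 + w))
(o(-71, -5) + (G(-81, 105) + 7637)) + q(42) = ((58 - 71*(-5)) + ((3 - 1*105) + 7637)) + 1/(1 + 42) = ((58 + 355) + ((3 - 105) + 7637)) + 1/43 = (413 + (-102 + 7637)) + 1/43 = (413 + 7535) + 1/43 = 7948 + 1/43 = 341765/43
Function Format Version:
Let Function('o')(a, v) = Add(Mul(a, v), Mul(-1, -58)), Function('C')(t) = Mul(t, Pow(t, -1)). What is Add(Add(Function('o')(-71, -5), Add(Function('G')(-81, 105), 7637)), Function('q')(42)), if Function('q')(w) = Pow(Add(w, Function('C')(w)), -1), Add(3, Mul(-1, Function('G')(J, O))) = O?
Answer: Rational(341765, 43) ≈ 7948.0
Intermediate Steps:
Function('G')(J, O) = Add(3, Mul(-1, O))
Function('C')(t) = 1
Function('o')(a, v) = Add(58, Mul(a, v)) (Function('o')(a, v) = Add(Mul(a, v), 58) = Add(58, Mul(a, v)))
Function('q')(w) = Pow(Add(1, w), -1) (Function('q')(w) = Pow(Add(w, 1), -1) = Pow(Add(1, w), -1))
Add(Add(Function('o')(-71, -5), Add(Function('G')(-81, 105), 7637)), Function('q')(42)) = Add(Add(Add(58, Mul(-71, -5)), Add(Add(3, Mul(-1, 105)), 7637)), Pow(Add(1, 42), -1)) = Add(Add(Add(58, 355), Add(Add(3, -105), 7637)), Pow(43, -1)) = Add(Add(413, Add(-102, 7637)), Rational(1, 43)) = Add(Add(413, 7535), Rational(1, 43)) = Add(7948, Rational(1, 43)) = Rational(341765, 43)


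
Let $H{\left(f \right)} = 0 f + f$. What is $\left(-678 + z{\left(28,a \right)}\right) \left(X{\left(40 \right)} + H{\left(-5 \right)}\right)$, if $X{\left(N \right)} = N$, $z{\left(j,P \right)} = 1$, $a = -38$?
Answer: $-23695$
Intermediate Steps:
$H{\left(f \right)} = f$ ($H{\left(f \right)} = 0 + f = f$)
$\left(-678 + z{\left(28,a \right)}\right) \left(X{\left(40 \right)} + H{\left(-5 \right)}\right) = \left(-678 + 1\right) \left(40 - 5\right) = \left(-677\right) 35 = -23695$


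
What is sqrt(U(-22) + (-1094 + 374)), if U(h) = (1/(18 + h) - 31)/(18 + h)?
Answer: I*sqrt(11395)/4 ≈ 26.687*I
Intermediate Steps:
U(h) = (-31 + 1/(18 + h))/(18 + h)
sqrt(U(-22) + (-1094 + 374)) = sqrt((-557 - 31*(-22))/(18 - 22)**2 + (-1094 + 374)) = sqrt((-557 + 682)/(-4)**2 - 720) = sqrt((1/16)*125 - 720) = sqrt(125/16 - 720) = sqrt(-11395/16) = I*sqrt(11395)/4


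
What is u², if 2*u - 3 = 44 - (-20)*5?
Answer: 21609/4 ≈ 5402.3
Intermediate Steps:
u = 147/2 (u = 3/2 + (44 - (-20)*5)/2 = 3/2 + (44 - 1*(-100))/2 = 3/2 + (44 + 100)/2 = 3/2 + (½)*144 = 3/2 + 72 = 147/2 ≈ 73.500)
u² = (147/2)² = 21609/4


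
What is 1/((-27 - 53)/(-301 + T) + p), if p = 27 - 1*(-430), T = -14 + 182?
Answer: 133/60861 ≈ 0.0021853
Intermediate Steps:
T = 168
p = 457 (p = 27 + 430 = 457)
1/((-27 - 53)/(-301 + T) + p) = 1/((-27 - 53)/(-301 + 168) + 457) = 1/(-80/(-133) + 457) = 1/(-80*(-1/133) + 457) = 1/(80/133 + 457) = 1/(60861/133) = 133/60861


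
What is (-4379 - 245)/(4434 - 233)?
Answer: -4624/4201 ≈ -1.1007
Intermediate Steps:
(-4379 - 245)/(4434 - 233) = -4624/4201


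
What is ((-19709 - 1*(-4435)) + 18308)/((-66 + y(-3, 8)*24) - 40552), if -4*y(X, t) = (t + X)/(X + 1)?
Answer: -3034/40603 ≈ -0.074723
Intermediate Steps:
y(X, t) = -(X + t)/(4*(1 + X)) (y(X, t) = -(t + X)/(4*(X + 1)) = -(X + t)/(4*(1 + X)))
((-19709 - 1*(-4435)) + 18308)/((-66 + y(-3, 8)*24) - 40552) = ((-19709 - 1*(-4435)) + 18308)/((-66 + ((-1*(-3) - 1*8)/(4*(1 - 3)))*24) - 40552) = ((-19709 + 4435) + 18308)/((-66 + ((1/4)*(3 - 8)/(-2))*24) - 40552) = (-15274 + 18308)/((-66 + ((1/4)*(-1/2)*(-5))*24) - 40552) = 3034/((-66 + (5/8)*24) - 40552) = 3034/((-66 + 15) - 40552) = 3034/(-51 - 40552) = 3034/(-40603) = 3034*(-1/40603) = -3034/40603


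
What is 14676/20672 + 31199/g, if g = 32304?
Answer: 4371247/2608548 ≈ 1.6757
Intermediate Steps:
14676/20672 + 31199/g = 14676/20672 + 31199/32304 = 14676*(1/20672) + 31199*(1/32304) = 3669/5168 + 31199/32304 = 4371247/2608548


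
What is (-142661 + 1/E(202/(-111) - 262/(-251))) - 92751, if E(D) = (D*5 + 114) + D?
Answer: -239055697649/1015478 ≈ -2.3541e+5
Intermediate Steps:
E(D) = 114 + 6*D (E(D) = (5*D + 114) + D = (114 + 5*D) + D = 114 + 6*D)
(-142661 + 1/E(202/(-111) - 262/(-251))) - 92751 = (-142661 + 1/(114 + 6*(202/(-111) - 262/(-251)))) - 92751 = (-142661 + 1/(114 + 6*(202*(-1/111) - 262*(-1/251)))) - 92751 = (-142661 + 1/(114 + 6*(-202/111 + 262/251))) - 92751 = (-142661 + 1/(114 + 6*(-21620/27861))) - 92751 = (-142661 + 1/(114 - 43240/9287)) - 92751 = (-142661 + 1/(1015478/9287)) - 92751 = (-142661 + 9287/1015478) - 92751 = -144869097671/1015478 - 92751 = -239055697649/1015478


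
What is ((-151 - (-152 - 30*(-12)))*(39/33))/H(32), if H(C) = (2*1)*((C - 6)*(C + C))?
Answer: -359/2816 ≈ -0.12749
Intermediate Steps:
H(C) = 4*C*(-6 + C) (H(C) = 2*((-6 + C)*(2*C)) = 2*(2*C*(-6 + C)) = 4*C*(-6 + C))
((-151 - (-152 - 30*(-12)))*(39/33))/H(32) = ((-151 - (-152 - 30*(-12)))*(39/33))/((4*32*(-6 + 32))) = ((-151 - (-152 - 1*(-360)))*(39*(1/33)))/((4*32*26)) = ((-151 - (-152 + 360))*(13/11))/3328 = ((-151 - 1*208)*(13/11))*(1/3328) = ((-151 - 208)*(13/11))*(1/3328) = -359*13/11*(1/3328) = -4667/11*1/3328 = -359/2816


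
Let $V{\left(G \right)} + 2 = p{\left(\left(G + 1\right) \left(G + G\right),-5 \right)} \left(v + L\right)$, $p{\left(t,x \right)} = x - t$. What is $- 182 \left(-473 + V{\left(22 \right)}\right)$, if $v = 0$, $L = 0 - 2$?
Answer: $-283738$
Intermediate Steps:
$L = -2$ ($L = 0 - 2 = -2$)
$V{\left(G \right)} = 8 + 4 G \left(1 + G\right)$ ($V{\left(G \right)} = -2 + \left(-5 - \left(G + 1\right) \left(G + G\right)\right) \left(0 - 2\right) = -2 + \left(-5 - \left(1 + G\right) 2 G\right) \left(-2\right) = -2 + \left(-5 - 2 G \left(1 + G\right)\right) \left(-2\right) = -2 + \left(10 + 4 G \left(1 + G\right)\right) = 8 + 4 G \left(1 + G\right)$)
$- 182 \left(-473 + V{\left(22 \right)}\right) = - 182 \left(-473 + \left(8 + 4 \cdot 22 \left(1 + 22\right)\right)\right) = - 182 \left(-473 + \left(8 + 4 \cdot 22 \cdot 23\right)\right) = - 182 \left(-473 + \left(8 + 2024\right)\right) = - 182 \left(-473 + 2032\right) = \left(-182\right) 1559 = -283738$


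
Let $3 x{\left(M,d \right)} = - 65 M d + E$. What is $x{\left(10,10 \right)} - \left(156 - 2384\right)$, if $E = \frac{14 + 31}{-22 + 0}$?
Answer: $\frac{4003}{66} \approx 60.651$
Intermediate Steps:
$E = - \frac{45}{22}$ ($E = \frac{45}{-22} = 45 \left(- \frac{1}{22}\right) = - \frac{45}{22} \approx -2.0455$)
$x{\left(M,d \right)} = - \frac{15}{22} - \frac{65 M d}{3}$ ($x{\left(M,d \right)} = \frac{- 65 M d - \frac{45}{22}}{3} = \frac{- \frac{45}{22} - 65 M d}{3} = - \frac{15}{22} - \frac{65 M d}{3}$)
$x{\left(10,10 \right)} - \left(156 - 2384\right) = \left(- \frac{15}{22} - \frac{650}{3} \cdot 10\right) - \left(156 - 2384\right) = \left(- \frac{15}{22} - \frac{6500}{3}\right) - \left(156 - 2384\right) = - \frac{143045}{66} - -2228 = - \frac{143045}{66} + 2228 = \frac{4003}{66}$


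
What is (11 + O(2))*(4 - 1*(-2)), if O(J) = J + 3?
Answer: 96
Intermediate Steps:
O(J) = 3 + J
(11 + O(2))*(4 - 1*(-2)) = (11 + (3 + 2))*(4 - 1*(-2)) = (11 + 5)*(4 + 2) = 16*6 = 96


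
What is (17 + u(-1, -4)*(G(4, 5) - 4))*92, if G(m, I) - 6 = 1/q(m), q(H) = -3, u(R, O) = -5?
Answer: 2392/3 ≈ 797.33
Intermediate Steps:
G(m, I) = 17/3 (G(m, I) = 6 + 1/(-3) = 6 - 1/3 = 17/3)
(17 + u(-1, -4)*(G(4, 5) - 4))*92 = (17 - 5*(17/3 - 4))*92 = (17 - 5*5/3)*92 = (17 - 25/3)*92 = (26/3)*92 = 2392/3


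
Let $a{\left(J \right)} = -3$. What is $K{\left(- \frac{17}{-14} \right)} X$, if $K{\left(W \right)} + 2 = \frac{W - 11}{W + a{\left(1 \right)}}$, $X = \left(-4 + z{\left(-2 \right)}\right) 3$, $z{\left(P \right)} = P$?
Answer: $- \frac{1566}{25} \approx -62.64$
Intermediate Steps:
$X = -18$ ($X = \left(-4 - 2\right) 3 = \left(-6\right) 3 = -18$)
$K{\left(W \right)} = -2 + \frac{-11 + W}{-3 + W}$ ($K{\left(W \right)} = -2 + \frac{W - 11}{W - 3} = -2 + \frac{-11 + W}{-3 + W}$)
$K{\left(- \frac{17}{-14} \right)} X = \frac{-5 - - \frac{17}{-14}}{-3 - \frac{17}{-14}} \left(-18\right) = \frac{-5 - \left(-17\right) \left(- \frac{1}{14}\right)}{-3 - - \frac{17}{14}} \left(-18\right) = \frac{-5 - \frac{17}{14}}{-3 + \frac{17}{14}} \left(-18\right) = \frac{-5 - \frac{17}{14}}{- \frac{25}{14}} \left(-18\right) = \left(- \frac{14}{25}\right) \left(- \frac{87}{14}\right) \left(-18\right) = \frac{87}{25} \left(-18\right) = - \frac{1566}{25}$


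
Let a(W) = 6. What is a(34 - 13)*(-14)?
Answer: -84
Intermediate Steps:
a(34 - 13)*(-14) = 6*(-14) = -84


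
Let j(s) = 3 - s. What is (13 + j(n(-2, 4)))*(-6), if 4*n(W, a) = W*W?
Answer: -90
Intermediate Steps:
n(W, a) = W**2/4 (n(W, a) = (W*W)/4 = W**2/4)
(13 + j(n(-2, 4)))*(-6) = (13 + (3 - (-2)**2/4))*(-6) = (13 + (3 - 4/4))*(-6) = (13 + (3 - 1*1))*(-6) = (13 + (3 - 1))*(-6) = (13 + 2)*(-6) = 15*(-6) = -90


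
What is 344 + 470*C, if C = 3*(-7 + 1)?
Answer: -8116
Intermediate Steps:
C = -18 (C = 3*(-6) = -18)
344 + 470*C = 344 + 470*(-18) = 344 - 8460 = -8116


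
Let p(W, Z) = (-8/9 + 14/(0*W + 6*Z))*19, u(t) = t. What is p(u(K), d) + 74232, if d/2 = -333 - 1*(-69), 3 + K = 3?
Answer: 117556603/1584 ≈ 74215.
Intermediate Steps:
K = 0 (K = -3 + 3 = 0)
d = -528 (d = 2*(-333 - 1*(-69)) = 2*(-333 + 69) = 2*(-264) = -528)
p(W, Z) = -152/9 + 133/(3*Z) (p(W, Z) = (-8*⅑ + 14/(0 + 6*Z))*19 = (-8/9 + 14/((6*Z)))*19 = (-8/9 + 14*(1/(6*Z)))*19 = (-8/9 + 7/(3*Z))*19 = -152/9 + 133/(3*Z))
p(u(K), d) + 74232 = (19/9)*(21 - 8*(-528))/(-528) + 74232 = (19/9)*(-1/528)*(21 + 4224) + 74232 = (19/9)*(-1/528)*4245 + 74232 = -26885/1584 + 74232 = 117556603/1584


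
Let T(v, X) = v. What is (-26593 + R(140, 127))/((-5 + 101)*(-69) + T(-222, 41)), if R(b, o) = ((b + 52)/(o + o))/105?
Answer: 39401951/10143490 ≈ 3.8845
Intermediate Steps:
R(b, o) = (52 + b)/(210*o) (R(b, o) = ((52 + b)/((2*o)))*(1/105) = ((52 + b)*(1/(2*o)))*(1/105) = ((52 + b)/(2*o))*(1/105) = (52 + b)/(210*o))
(-26593 + R(140, 127))/((-5 + 101)*(-69) + T(-222, 41)) = (-26593 + (1/210)*(52 + 140)/127)/((-5 + 101)*(-69) - 222) = (-26593 + (1/210)*(1/127)*192)/(96*(-69) - 222) = (-26593 + 32/4445)/(-6624 - 222) = -118205853/4445/(-6846) = -118205853/4445*(-1/6846) = 39401951/10143490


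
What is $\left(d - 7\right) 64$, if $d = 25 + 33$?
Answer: $3264$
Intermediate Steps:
$d = 58$
$\left(d - 7\right) 64 = \left(58 - 7\right) 64 = 51 \cdot 64 = 3264$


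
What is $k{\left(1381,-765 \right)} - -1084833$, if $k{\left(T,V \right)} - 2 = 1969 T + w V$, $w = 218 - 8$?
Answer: $3643374$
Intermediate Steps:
$w = 210$
$k{\left(T,V \right)} = 2 + 210 V + 1969 T$ ($k{\left(T,V \right)} = 2 + \left(1969 T + 210 V\right) = 2 + \left(210 V + 1969 T\right) = 2 + 210 V + 1969 T$)
$k{\left(1381,-765 \right)} - -1084833 = \left(2 + 210 \left(-765\right) + 1969 \cdot 1381\right) - -1084833 = \left(2 - 160650 + 2719189\right) + 1084833 = 2558541 + 1084833 = 3643374$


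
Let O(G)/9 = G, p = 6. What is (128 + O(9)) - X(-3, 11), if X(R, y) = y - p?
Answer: 204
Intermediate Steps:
O(G) = 9*G
X(R, y) = -6 + y (X(R, y) = y - 1*6 = y - 6 = -6 + y)
(128 + O(9)) - X(-3, 11) = (128 + 9*9) - (-6 + 11) = (128 + 81) - 1*5 = 209 - 5 = 204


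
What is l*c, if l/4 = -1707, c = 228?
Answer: -1556784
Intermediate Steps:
l = -6828 (l = 4*(-1707) = -6828)
l*c = -6828*228 = -1556784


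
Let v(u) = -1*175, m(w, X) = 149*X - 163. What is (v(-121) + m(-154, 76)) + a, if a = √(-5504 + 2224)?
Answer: 10986 + 4*I*√205 ≈ 10986.0 + 57.271*I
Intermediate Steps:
m(w, X) = -163 + 149*X
v(u) = -175
a = 4*I*√205 (a = √(-3280) = 4*I*√205 ≈ 57.271*I)
(v(-121) + m(-154, 76)) + a = (-175 + (-163 + 149*76)) + 4*I*√205 = (-175 + (-163 + 11324)) + 4*I*√205 = (-175 + 11161) + 4*I*√205 = 10986 + 4*I*√205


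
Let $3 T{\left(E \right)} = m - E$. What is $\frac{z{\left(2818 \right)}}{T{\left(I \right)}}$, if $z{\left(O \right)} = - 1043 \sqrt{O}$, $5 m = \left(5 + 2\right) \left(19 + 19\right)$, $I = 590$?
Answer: $\frac{15645 \sqrt{2818}}{2684} \approx 309.43$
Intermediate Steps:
$m = \frac{266}{5}$ ($m = \frac{\left(5 + 2\right) \left(19 + 19\right)}{5} = \frac{7 \cdot 38}{5} = \frac{1}{5} \cdot 266 = \frac{266}{5} \approx 53.2$)
$T{\left(E \right)} = \frac{266}{15} - \frac{E}{3}$ ($T{\left(E \right)} = \frac{\frac{266}{5} - E}{3} = \frac{266}{15} - \frac{E}{3}$)
$\frac{z{\left(2818 \right)}}{T{\left(I \right)}} = \frac{\left(-1043\right) \sqrt{2818}}{\frac{266}{15} - \frac{590}{3}} = \frac{\left(-1043\right) \sqrt{2818}}{- \frac{2684}{15}} = - 1043 \sqrt{2818} \left(- \frac{15}{2684}\right) = \frac{15645 \sqrt{2818}}{2684}$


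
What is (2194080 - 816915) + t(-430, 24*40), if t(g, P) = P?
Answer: 1378125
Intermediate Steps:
(2194080 - 816915) + t(-430, 24*40) = (2194080 - 816915) + 24*40 = 1377165 + 960 = 1378125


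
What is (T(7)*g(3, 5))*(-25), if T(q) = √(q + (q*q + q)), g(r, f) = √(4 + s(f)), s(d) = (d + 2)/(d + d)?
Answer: -15*√3290/2 ≈ -430.19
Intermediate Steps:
s(d) = (2 + d)/(2*d) (s(d) = (2 + d)/((2*d)) = (2 + d)*(1/(2*d)) = (2 + d)/(2*d))
g(r, f) = √(4 + (2 + f)/(2*f))
T(q) = √(q² + 2*q) (T(q) = √(q + (q² + q)) = √(q + (q + q²)) = √(q² + 2*q))
(T(7)*g(3, 5))*(-25) = (√(7*(2 + 7))*(√(18 + 4/5)/2))*(-25) = (√(7*9)*(√(18 + 4*(⅕))/2))*(-25) = (√63*(√(18 + ⅘)/2))*(-25) = ((3*√7)*(√(94/5)/2))*(-25) = ((3*√7)*((√470/5)/2))*(-25) = ((3*√7)*(√470/10))*(-25) = (3*√3290/10)*(-25) = -15*√3290/2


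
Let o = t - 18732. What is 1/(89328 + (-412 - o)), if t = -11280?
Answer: 1/118928 ≈ 8.4084e-6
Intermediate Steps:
o = -30012 (o = -11280 - 18732 = -30012)
1/(89328 + (-412 - o)) = 1/(89328 + (-412 - 1*(-30012))) = 1/(89328 + (-412 + 30012)) = 1/(89328 + 29600) = 1/118928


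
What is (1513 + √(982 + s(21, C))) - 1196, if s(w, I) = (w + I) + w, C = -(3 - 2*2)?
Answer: 317 + 5*√41 ≈ 349.02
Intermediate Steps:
C = 1 (C = -(3 - 4) = -1*(-1) = 1)
s(w, I) = I + 2*w (s(w, I) = (I + w) + w = I + 2*w)
(1513 + √(982 + s(21, C))) - 1196 = (1513 + √(982 + (1 + 2*21))) - 1196 = (1513 + √(982 + (1 + 42))) - 1196 = (1513 + √(982 + 43)) - 1196 = (1513 + √1025) - 1196 = (1513 + 5*√41) - 1196 = 317 + 5*√41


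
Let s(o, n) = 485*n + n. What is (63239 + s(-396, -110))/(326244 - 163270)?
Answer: 1397/23282 ≈ 0.060003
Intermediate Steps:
s(o, n) = 486*n
(63239 + s(-396, -110))/(326244 - 163270) = (63239 + 486*(-110))/(326244 - 163270) = (63239 - 53460)/162974 = 9779*(1/162974) = 1397/23282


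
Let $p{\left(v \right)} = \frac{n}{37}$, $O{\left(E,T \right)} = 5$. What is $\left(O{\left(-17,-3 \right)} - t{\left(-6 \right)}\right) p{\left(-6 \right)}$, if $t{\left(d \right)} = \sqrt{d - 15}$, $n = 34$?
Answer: $\frac{170}{37} - \frac{34 i \sqrt{21}}{37} \approx 4.5946 - 4.211 i$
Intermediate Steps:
$t{\left(d \right)} = \sqrt{-15 + d}$
$p{\left(v \right)} = \frac{34}{37}$
$\left(O{\left(-17,-3 \right)} - t{\left(-6 \right)}\right) p{\left(-6 \right)} = \left(5 - \sqrt{-15 - 6}\right) \frac{34}{37} = \left(5 - \sqrt{-21}\right) \frac{34}{37} = \left(5 - i \sqrt{21}\right) \frac{34}{37} = \frac{170}{37} - \frac{34 i \sqrt{21}}{37}$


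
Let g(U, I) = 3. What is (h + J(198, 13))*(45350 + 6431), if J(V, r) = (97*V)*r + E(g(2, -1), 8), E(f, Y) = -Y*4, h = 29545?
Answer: 14456789171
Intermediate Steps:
E(f, Y) = -4*Y
J(V, r) = -32 + 97*V*r (J(V, r) = (97*V)*r - 4*8 = 97*V*r - 32 = -32 + 97*V*r)
(h + J(198, 13))*(45350 + 6431) = (29545 + (-32 + 97*198*13))*(45350 + 6431) = (29545 + (-32 + 249678))*51781 = (29545 + 249646)*51781 = 279191*51781 = 14456789171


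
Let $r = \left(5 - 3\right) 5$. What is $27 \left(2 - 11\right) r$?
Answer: $-2430$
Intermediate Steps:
$r = 10$ ($r = 2 \cdot 5 = 10$)
$27 \left(2 - 11\right) r = 27 \left(2 - 11\right) 10 = 27 \left(-9\right) 10 = \left(-243\right) 10 = -2430$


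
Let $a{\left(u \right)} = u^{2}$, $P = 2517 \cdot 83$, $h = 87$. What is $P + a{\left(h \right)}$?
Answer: $216480$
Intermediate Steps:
$P = 208911$
$P + a{\left(h \right)} = 208911 + 87^{2} = 208911 + 7569 = 216480$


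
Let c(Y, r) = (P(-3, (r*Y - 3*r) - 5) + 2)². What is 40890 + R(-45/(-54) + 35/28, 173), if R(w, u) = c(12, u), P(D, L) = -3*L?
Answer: 21700606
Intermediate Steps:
c(Y, r) = (17 + 9*r - 3*Y*r)² (c(Y, r) = (-3*((r*Y - 3*r) - 5) + 2)² = (-3*((Y*r - 3*r) - 5) + 2)² = (-3*((-3*r + Y*r) - 5) + 2)² = (-3*(-5 - 3*r + Y*r) + 2)² = ((15 + 9*r - 3*Y*r) + 2)² = (17 + 9*r - 3*Y*r)²)
R(w, u) = (-17 + 27*u)² (R(w, u) = (-17 - 9*u + 3*12*u)² = (-17 - 9*u + 36*u)² = (-17 + 27*u)²)
40890 + R(-45/(-54) + 35/28, 173) = 40890 + (-17 + 27*173)² = 40890 + (-17 + 4671)² = 40890 + 4654² = 40890 + 21659716 = 21700606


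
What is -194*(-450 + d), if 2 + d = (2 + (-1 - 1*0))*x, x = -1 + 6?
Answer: 86718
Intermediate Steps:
x = 5
d = 3 (d = -2 + (2 + (-1 - 1*0))*5 = -2 + (2 + (-1 + 0))*5 = -2 + (2 - 1)*5 = -2 + 1*5 = -2 + 5 = 3)
-194*(-450 + d) = -194*(-450 + 3) = -194*(-447) = 86718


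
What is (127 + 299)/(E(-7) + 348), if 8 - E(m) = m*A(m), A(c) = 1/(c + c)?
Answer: 284/237 ≈ 1.1983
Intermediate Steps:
A(c) = 1/(2*c)
E(m) = 15/2 (E(m) = 8 - m*1/(2*m) = 8 - 1*½ = 8 - ½ = 15/2)
(127 + 299)/(E(-7) + 348) = (127 + 299)/(15/2 + 348) = 426/(711/2) = 426*(2/711) = 284/237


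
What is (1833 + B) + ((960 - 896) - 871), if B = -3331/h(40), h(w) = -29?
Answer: 33085/29 ≈ 1140.9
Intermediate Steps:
B = 3331/29 (B = -3331/(-29) = -3331*(-1/29) = 3331/29 ≈ 114.86)
(1833 + B) + ((960 - 896) - 871) = (1833 + 3331/29) + ((960 - 896) - 871) = 56488/29 + (64 - 871) = 56488/29 - 807 = 33085/29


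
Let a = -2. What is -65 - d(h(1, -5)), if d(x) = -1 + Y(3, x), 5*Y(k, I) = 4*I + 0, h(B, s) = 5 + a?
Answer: -332/5 ≈ -66.400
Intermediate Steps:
h(B, s) = 3 (h(B, s) = 5 - 2 = 3)
Y(k, I) = 4*I/5 (Y(k, I) = (4*I + 0)/5 = (4*I)/5 = 4*I/5)
d(x) = -1 + 4*x/5
-65 - d(h(1, -5)) = -65 - (-1 + (⅘)*3) = -65 - (-1 + 12/5) = -65 - 1*7/5 = -65 - 7/5 = -332/5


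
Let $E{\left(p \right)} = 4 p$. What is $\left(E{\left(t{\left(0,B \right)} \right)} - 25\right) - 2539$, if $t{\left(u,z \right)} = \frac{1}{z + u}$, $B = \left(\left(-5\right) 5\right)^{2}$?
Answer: $- \frac{1602496}{625} \approx -2564.0$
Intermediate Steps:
$B = 625$ ($B = \left(-25\right)^{2} = 625$)
$t{\left(u,z \right)} = \frac{1}{u + z}$
$\left(E{\left(t{\left(0,B \right)} \right)} - 25\right) - 2539 = \left(\frac{4}{0 + 625} - 25\right) - 2539 = \left(\frac{4}{625} - 25\right) - 2539 = - \frac{15621}{625} - 2539 = - \frac{1602496}{625}$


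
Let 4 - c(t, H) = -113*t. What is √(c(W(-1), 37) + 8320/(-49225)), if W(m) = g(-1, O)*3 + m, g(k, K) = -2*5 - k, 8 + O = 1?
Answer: 14*I*√1562736230/9845 ≈ 56.215*I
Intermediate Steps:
O = -7 (O = -8 + 1 = -7)
g(k, K) = -10 - k
W(m) = -27 + m (W(m) = (-10 - 1*(-1))*3 + m = (-10 + 1)*3 + m = -9*3 + m = -27 + m)
c(t, H) = 4 + 113*t (c(t, H) = 4 - (-113)*t = 4 + 113*t)
√(c(W(-1), 37) + 8320/(-49225)) = √((4 + 113*(-27 - 1)) + 8320/(-49225)) = √((4 + 113*(-28)) + 8320*(-1/49225)) = √((4 - 3164) - 1664/9845) = √(-3160 - 1664/9845) = √(-31111864/9845) = 14*I*√1562736230/9845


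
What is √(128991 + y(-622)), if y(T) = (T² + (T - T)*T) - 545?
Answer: √515330 ≈ 717.87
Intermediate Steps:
y(T) = -545 + T² (y(T) = (T² + 0*T) - 545 = (T² + 0) - 545 = T² - 545 = -545 + T²)
√(128991 + y(-622)) = √(128991 + (-545 + (-622)²)) = √(128991 + (-545 + 386884)) = √(128991 + 386339) = √515330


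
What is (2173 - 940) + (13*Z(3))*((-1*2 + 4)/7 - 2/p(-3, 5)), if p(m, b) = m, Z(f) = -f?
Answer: 8371/7 ≈ 1195.9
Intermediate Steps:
(2173 - 940) + (13*Z(3))*((-1*2 + 4)/7 - 2/p(-3, 5)) = (2173 - 940) + (13*(-1*3))*((-1*2 + 4)/7 - 2/(-3)) = 1233 + (13*(-3))*((-2 + 4)*(⅐) - 2*(-⅓)) = 1233 - 39*(2*(⅐) + ⅔) = 1233 - 39*(2/7 + ⅔) = 1233 - 39*20/21 = 1233 - 260/7 = 8371/7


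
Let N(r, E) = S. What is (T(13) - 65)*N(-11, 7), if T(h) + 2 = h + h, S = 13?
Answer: -533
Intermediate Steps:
T(h) = -2 + 2*h (T(h) = -2 + (h + h) = -2 + 2*h)
N(r, E) = 13
(T(13) - 65)*N(-11, 7) = ((-2 + 2*13) - 65)*13 = ((-2 + 26) - 65)*13 = (24 - 65)*13 = -41*13 = -533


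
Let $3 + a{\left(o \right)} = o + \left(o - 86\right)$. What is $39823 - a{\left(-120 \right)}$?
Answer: $40152$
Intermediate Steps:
$a{\left(o \right)} = -89 + 2 o$ ($a{\left(o \right)} = -3 + \left(o + \left(o - 86\right)\right) = -3 + \left(o + \left(-86 + o\right)\right) = -3 + \left(-86 + 2 o\right) = -89 + 2 o$)
$39823 - a{\left(-120 \right)} = 39823 - \left(-89 + 2 \left(-120\right)\right) = 39823 - \left(-89 - 240\right) = 39823 - -329 = 39823 + 329 = 40152$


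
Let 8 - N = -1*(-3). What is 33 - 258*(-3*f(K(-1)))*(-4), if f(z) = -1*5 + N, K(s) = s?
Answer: 33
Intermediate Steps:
N = 5 (N = 8 - (-1)*(-3) = 8 - 1*3 = 8 - 3 = 5)
f(z) = 0 (f(z) = -1*5 + 5 = -5 + 5 = 0)
33 - 258*(-3*f(K(-1)))*(-4) = 33 - 258*(-3*0)*(-4) = 33 - 0*(-4) = 33 - 258*0 = 33 + 0 = 33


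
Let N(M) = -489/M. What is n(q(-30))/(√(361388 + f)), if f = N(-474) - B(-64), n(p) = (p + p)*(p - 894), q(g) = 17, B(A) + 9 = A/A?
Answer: -29818*√9021915498/57100731 ≈ -49.601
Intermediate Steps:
B(A) = -8 (B(A) = -9 + A/A = -9 + 1 = -8)
n(p) = 2*p*(-894 + p) (n(p) = (2*p)*(-894 + p) = 2*p*(-894 + p))
f = 1427/158 (f = -489/(-474) - 1*(-8) = -489*(-1/474) + 8 = 163/158 + 8 = 1427/158 ≈ 9.0316)
n(q(-30))/(√(361388 + f)) = (2*17*(-894 + 17))/(√(361388 + 1427/158)) = (2*17*(-877))/(√(57100731/158)) = -29818*√9021915498/57100731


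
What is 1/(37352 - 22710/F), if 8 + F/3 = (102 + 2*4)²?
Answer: 6046/225826407 ≈ 2.6773e-5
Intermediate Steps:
F = 36276 (F = -24 + 3*(102 + 2*4)² = -24 + 3*(102 + 8)² = -24 + 3*110² = -24 + 3*12100 = -24 + 36300 = 36276)
1/(37352 - 22710/F) = 1/(37352 - 22710/36276) = 1/(37352 - 22710*1/36276) = 1/(37352 - 3785/6046) = 1/(225826407/6046) = 6046/225826407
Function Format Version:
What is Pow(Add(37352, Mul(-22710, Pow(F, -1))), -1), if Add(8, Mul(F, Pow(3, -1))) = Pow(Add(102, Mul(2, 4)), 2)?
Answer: Rational(6046, 225826407) ≈ 2.6773e-5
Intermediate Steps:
F = 36276 (F = Add(-24, Mul(3, Pow(Add(102, Mul(2, 4)), 2))) = Add(-24, Mul(3, Pow(Add(102, 8), 2))) = Add(-24, Mul(3, Pow(110, 2))) = Add(-24, Mul(3, 12100)) = Add(-24, 36300) = 36276)
Pow(Add(37352, Mul(-22710, Pow(F, -1))), -1) = Pow(Add(37352, Mul(-22710, Pow(36276, -1))), -1) = Pow(Add(37352, Mul(-22710, Rational(1, 36276))), -1) = Pow(Add(37352, Rational(-3785, 6046)), -1) = Pow(Rational(225826407, 6046), -1) = Rational(6046, 225826407)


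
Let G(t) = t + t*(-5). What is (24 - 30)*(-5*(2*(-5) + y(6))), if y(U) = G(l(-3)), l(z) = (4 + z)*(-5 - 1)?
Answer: 420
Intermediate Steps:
l(z) = -24 - 6*z (l(z) = (4 + z)*(-6) = -24 - 6*z)
G(t) = -4*t (G(t) = t - 5*t = -4*t)
y(U) = 24 (y(U) = -4*(-24 - 6*(-3)) = -4*(-24 + 18) = -4*(-6) = 24)
(24 - 30)*(-5*(2*(-5) + y(6))) = (24 - 30)*(-5*(2*(-5) + 24)) = -(-30)*(-10 + 24) = -(-30)*14 = -6*(-70) = 420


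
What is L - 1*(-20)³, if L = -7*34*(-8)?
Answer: 9904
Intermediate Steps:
L = 1904 (L = -238*(-8) = 1904)
L - 1*(-20)³ = 1904 - 1*(-20)³ = 1904 - 1*(-8000) = 1904 + 8000 = 9904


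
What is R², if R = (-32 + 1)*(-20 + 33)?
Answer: 162409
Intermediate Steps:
R = -403 (R = -31*13 = -403)
R² = (-403)² = 162409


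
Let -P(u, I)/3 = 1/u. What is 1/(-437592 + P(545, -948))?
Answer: -545/238487643 ≈ -2.2852e-6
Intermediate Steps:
P(u, I) = -3/u
1/(-437592 + P(545, -948)) = 1/(-437592 - 3/545) = 1/(-238487643/545) = -545/238487643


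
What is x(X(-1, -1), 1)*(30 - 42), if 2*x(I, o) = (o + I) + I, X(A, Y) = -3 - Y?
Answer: 18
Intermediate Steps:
x(I, o) = I + o/2 (x(I, o) = ((o + I) + I)/2 = ((I + o) + I)/2 = (o + 2*I)/2 = I + o/2)
x(X(-1, -1), 1)*(30 - 42) = ((-3 - 1*(-1)) + (½)*1)*(30 - 42) = ((-3 + 1) + ½)*(-12) = (-2 + ½)*(-12) = -3/2*(-12) = 18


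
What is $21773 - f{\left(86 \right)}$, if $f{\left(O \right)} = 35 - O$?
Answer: $21824$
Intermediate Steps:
$21773 - f{\left(86 \right)} = 21773 - \left(35 - 86\right) = 21773 - -51 = 21773 + 51 = 21824$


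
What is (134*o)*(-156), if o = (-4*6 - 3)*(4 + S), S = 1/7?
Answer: 16367832/7 ≈ 2.3383e+6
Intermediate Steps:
S = ⅐ ≈ 0.14286
o = -783/7 (o = (-4*6 - 3)*(4 + ⅐) = (-24 - 3)*(29/7) = -27*29/7 = -783/7 ≈ -111.86)
(134*o)*(-156) = (134*(-783/7))*(-156) = -104922/7*(-156) = 16367832/7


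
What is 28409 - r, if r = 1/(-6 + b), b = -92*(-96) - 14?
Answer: 250340107/8812 ≈ 28409.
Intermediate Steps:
b = 8818 (b = 8832 - 14 = 8818)
r = 1/8812 (r = 1/(-6 + 8818) = 1/8812 ≈ 0.00011348)
28409 - r = 28409 - 1*1/8812 = 28409 - 1/8812 = 250340107/8812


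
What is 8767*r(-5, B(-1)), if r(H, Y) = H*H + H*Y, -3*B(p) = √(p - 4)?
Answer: 219175 + 43835*I*√5/3 ≈ 2.1918e+5 + 32673.0*I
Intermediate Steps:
B(p) = -√(-4 + p)/3 (B(p) = -√(p - 4)/3 = -√(-4 + p)/3)
r(H, Y) = H² + H*Y
8767*r(-5, B(-1)) = 8767*(-5*(-5 - √(-4 - 1)/3)) = 8767*(-5*(-5 - I*√5/3)) = 8767*(25 + 5*I*√5/3) = 219175 + 43835*I*√5/3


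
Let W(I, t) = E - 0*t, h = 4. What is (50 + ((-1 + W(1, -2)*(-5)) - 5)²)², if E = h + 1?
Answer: 1022121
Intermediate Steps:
E = 5 (E = 4 + 1 = 5)
W(I, t) = 5 (W(I, t) = 5 - 0*t = 5 - 5*0 = 5 + 0 = 5)
(50 + ((-1 + W(1, -2)*(-5)) - 5)²)² = (50 + ((-1 + 5*(-5)) - 5)²)² = (50 + ((-1 - 25) - 5)²)² = (50 + (-26 - 5)²)² = (50 + (-31)²)² = (50 + 961)² = 1011² = 1022121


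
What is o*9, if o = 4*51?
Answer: 1836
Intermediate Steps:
o = 204
o*9 = 204*9 = 1836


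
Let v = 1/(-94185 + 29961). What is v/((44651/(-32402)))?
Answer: 16201/1433832912 ≈ 1.1299e-5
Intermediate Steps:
v = -1/64224 (v = 1/(-64224) = -1/64224 ≈ -1.5570e-5)
v/((44651/(-32402))) = -1/(64224*(44651/(-32402))) = -1/(64224*(44651*(-1/32402))) = -1/(64224*(-44651/32402)) = -1/64224*(-32402/44651) = 16201/1433832912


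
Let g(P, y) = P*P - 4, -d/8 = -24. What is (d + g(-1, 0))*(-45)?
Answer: -8505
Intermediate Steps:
d = 192 (d = -8*(-24) = 192)
g(P, y) = -4 + P**2 (g(P, y) = P**2 - 4 = -4 + P**2)
(d + g(-1, 0))*(-45) = (192 + (-4 + (-1)**2))*(-45) = (192 + (-4 + 1))*(-45) = (192 - 3)*(-45) = 189*(-45) = -8505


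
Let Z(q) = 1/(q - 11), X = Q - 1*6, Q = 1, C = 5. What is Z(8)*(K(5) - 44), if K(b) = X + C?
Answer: 44/3 ≈ 14.667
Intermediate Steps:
X = -5 (X = 1 - 1*6 = 1 - 6 = -5)
Z(q) = 1/(-11 + q)
K(b) = 0 (K(b) = -5 + 5 = 0)
Z(8)*(K(5) - 44) = (0 - 44)/(-11 + 8) = -44/(-3) = -⅓*(-44) = 44/3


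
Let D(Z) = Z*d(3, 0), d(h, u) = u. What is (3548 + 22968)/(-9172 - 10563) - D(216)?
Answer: -26516/19735 ≈ -1.3436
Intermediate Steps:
D(Z) = 0 (D(Z) = Z*0 = 0)
(3548 + 22968)/(-9172 - 10563) - D(216) = (3548 + 22968)/(-9172 - 10563) - 1*0 = 26516/(-19735) + 0 = 26516*(-1/19735) + 0 = -26516/19735 + 0 = -26516/19735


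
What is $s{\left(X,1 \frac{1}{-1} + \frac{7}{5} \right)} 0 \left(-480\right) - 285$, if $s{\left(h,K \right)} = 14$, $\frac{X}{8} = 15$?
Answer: $-285$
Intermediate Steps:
$X = 120$ ($X = 8 \cdot 15 = 120$)
$s{\left(X,1 \frac{1}{-1} + \frac{7}{5} \right)} 0 \left(-480\right) - 285 = 14 \cdot 0 \left(-480\right) - 285 = 0 \left(-480\right) - 285 = 0 - 285 = -285$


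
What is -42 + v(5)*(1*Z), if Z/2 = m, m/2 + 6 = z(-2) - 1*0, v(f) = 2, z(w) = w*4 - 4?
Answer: -186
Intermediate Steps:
z(w) = -4 + 4*w (z(w) = 4*w - 4 = -4 + 4*w)
m = -36 (m = -12 + 2*((-4 + 4*(-2)) - 1*0) = -12 + 2*((-4 - 8) + 0) = -12 + 2*(-12 + 0) = -12 + 2*(-12) = -12 - 24 = -36)
Z = -72 (Z = 2*(-36) = -72)
-42 + v(5)*(1*Z) = -42 + 2*(1*(-72)) = -42 + 2*(-72) = -42 - 144 = -186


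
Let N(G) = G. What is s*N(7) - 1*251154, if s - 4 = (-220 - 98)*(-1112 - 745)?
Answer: 3882556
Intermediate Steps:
s = 590530 (s = 4 + (-220 - 98)*(-1112 - 745) = 4 - 318*(-1857) = 4 + 590526 = 590530)
s*N(7) - 1*251154 = 590530*7 - 1*251154 = 4133710 - 251154 = 3882556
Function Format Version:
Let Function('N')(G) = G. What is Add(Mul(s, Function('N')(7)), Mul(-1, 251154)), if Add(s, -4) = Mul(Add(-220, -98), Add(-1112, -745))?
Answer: 3882556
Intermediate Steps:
s = 590530 (s = Add(4, Mul(Add(-220, -98), Add(-1112, -745))) = Add(4, Mul(-318, -1857)) = Add(4, 590526) = 590530)
Add(Mul(s, Function('N')(7)), Mul(-1, 251154)) = Add(Mul(590530, 7), Mul(-1, 251154)) = Add(4133710, -251154) = 3882556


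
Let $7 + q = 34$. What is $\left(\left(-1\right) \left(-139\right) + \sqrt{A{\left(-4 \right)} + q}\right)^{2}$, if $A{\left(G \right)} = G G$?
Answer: $\left(139 + \sqrt{43}\right)^{2} \approx 21187.0$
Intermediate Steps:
$A{\left(G \right)} = G^{2}$
$q = 27$ ($q = -7 + 34 = 27$)
$\left(\left(-1\right) \left(-139\right) + \sqrt{A{\left(-4 \right)} + q}\right)^{2} = \left(\left(-1\right) \left(-139\right) + \sqrt{\left(-4\right)^{2} + 27}\right)^{2} = \left(139 + \sqrt{16 + 27}\right)^{2} = \left(139 + \sqrt{43}\right)^{2}$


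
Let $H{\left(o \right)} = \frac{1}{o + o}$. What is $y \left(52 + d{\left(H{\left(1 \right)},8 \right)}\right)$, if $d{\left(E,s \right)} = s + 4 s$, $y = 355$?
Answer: $32660$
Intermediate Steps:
$H{\left(o \right)} = \frac{1}{2 o}$
$d{\left(E,s \right)} = 5 s$
$y \left(52 + d{\left(H{\left(1 \right)},8 \right)}\right) = 355 \left(52 + 5 \cdot 8\right) = 355 \left(52 + 40\right) = 355 \cdot 92 = 32660$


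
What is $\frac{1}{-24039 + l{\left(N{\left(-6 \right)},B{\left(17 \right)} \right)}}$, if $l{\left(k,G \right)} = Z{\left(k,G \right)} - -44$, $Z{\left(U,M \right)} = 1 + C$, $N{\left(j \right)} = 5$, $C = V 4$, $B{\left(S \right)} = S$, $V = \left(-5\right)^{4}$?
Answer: $- \frac{1}{21494} \approx -4.6525 \cdot 10^{-5}$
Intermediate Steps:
$V = 625$
$C = 2500$ ($C = 625 \cdot 4 = 2500$)
$Z{\left(U,M \right)} = 2501$ ($Z{\left(U,M \right)} = 1 + 2500 = 2501$)
$l{\left(k,G \right)} = 2545$ ($l{\left(k,G \right)} = 2501 - -44 = 2501 + 44 = 2545$)
$\frac{1}{-24039 + l{\left(N{\left(-6 \right)},B{\left(17 \right)} \right)}} = \frac{1}{-24039 + 2545} = \frac{1}{-21494} = - \frac{1}{21494}$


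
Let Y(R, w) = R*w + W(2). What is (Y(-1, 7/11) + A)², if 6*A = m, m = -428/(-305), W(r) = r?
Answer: 258534241/101304225 ≈ 2.5521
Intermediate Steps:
Y(R, w) = 2 + R*w (Y(R, w) = R*w + 2 = 2 + R*w)
m = 428/305 (m = -428*(-1/305) = 428/305 ≈ 1.4033)
A = 214/915 (A = (⅙)*(428/305) = 214/915 ≈ 0.23388)
(Y(-1, 7/11) + A)² = ((2 - 7/11) + 214/915)² = (15/11 + 214/915)² = (16079/10065)² = 258534241/101304225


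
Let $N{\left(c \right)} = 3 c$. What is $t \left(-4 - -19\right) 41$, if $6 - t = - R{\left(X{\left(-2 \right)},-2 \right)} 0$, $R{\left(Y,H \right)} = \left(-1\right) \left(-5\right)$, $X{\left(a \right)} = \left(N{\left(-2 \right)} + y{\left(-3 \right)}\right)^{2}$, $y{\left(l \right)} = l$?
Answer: $3690$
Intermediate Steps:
$X{\left(a \right)} = 81$ ($X{\left(a \right)} = \left(3 \left(-2\right) - 3\right)^{2} = \left(-6 - 3\right)^{2} = \left(-9\right)^{2} = 81$)
$R{\left(Y,H \right)} = 5$
$t = 6$ ($t = 6 - - 5 \cdot 0 = 6 - \left(-1\right) 0 = 6 - 0 = 6 + 0 = 6$)
$t \left(-4 - -19\right) 41 = 6 \left(-4 - -19\right) 41 = 6 \left(-4 + 19\right) 41 = 6 \cdot 15 \cdot 41 = 90 \cdot 41 = 3690$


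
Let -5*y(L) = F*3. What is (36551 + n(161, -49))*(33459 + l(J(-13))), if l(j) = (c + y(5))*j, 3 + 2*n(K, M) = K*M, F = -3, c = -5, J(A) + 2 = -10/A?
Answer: 14183768411/13 ≈ 1.0911e+9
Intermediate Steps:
J(A) = -2 - 10/A
n(K, M) = -3/2 + K*M/2 (n(K, M) = -3/2 + (K*M)/2 = -3/2 + K*M/2)
y(L) = 9/5 (y(L) = -(-3)*3/5 = -1/5*(-9) = 9/5)
l(j) = -16*j/5 (l(j) = (-5 + 9/5)*j = -16*j/5)
(36551 + n(161, -49))*(33459 + l(J(-13))) = (36551 + (-3/2 + (1/2)*161*(-49)))*(33459 - 16*(-2 - 10/(-13))/5) = (36551 + (-3/2 - 7889/2))*(33459 - 16*(-2 - 10*(-1/13))/5) = (36551 - 3946)*(33459 - 16*(-2 + 10/13)/5) = 32605*(33459 - 16/5*(-16/13)) = 32605*(33459 + 256/65) = 32605*(2175091/65) = 14183768411/13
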